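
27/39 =9/13= 0.69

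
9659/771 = 12 + 407/771 = 12.53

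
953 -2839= - 1886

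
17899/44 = 17899/44 = 406.80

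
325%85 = 70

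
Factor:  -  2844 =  - 2^2  *3^2*79^1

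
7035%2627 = 1781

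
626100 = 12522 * 50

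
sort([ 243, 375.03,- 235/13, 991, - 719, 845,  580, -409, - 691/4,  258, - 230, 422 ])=[ - 719, - 409, - 230, - 691/4, - 235/13, 243, 258, 375.03, 422, 580,845, 991 ]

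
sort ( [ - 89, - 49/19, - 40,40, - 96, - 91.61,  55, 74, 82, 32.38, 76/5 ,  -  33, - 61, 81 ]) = [-96,-91.61, - 89, - 61,-40, - 33, - 49/19 , 76/5, 32.38,40,55,74, 81,82] 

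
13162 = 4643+8519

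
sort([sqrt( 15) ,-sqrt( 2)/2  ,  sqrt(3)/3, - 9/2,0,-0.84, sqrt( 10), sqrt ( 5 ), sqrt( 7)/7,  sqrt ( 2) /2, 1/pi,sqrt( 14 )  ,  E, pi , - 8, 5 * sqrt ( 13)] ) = [ - 8, - 9/2, - 0.84, - sqrt( 2 )/2,0,1/pi, sqrt( 7)/7 , sqrt(3 ) /3 , sqrt(2) /2 , sqrt(5 ), E, pi,sqrt(10),  sqrt( 14),  sqrt( 15)  ,  5 * sqrt(13 ) ]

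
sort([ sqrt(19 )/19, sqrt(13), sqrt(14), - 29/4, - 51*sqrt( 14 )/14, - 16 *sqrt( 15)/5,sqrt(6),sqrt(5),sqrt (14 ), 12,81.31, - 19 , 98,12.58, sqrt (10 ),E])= [ - 19,-51* sqrt(14)/14, - 16*sqrt(15 ) /5 , - 29/4,sqrt( 19 )/19,sqrt( 5 ),sqrt(6 ),E,sqrt( 10), sqrt( 13 ) , sqrt( 14), sqrt( 14),12, 12.58, 81.31, 98 ]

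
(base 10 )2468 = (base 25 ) 3ni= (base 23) 4F7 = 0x9A4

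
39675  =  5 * 7935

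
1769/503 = 1769/503 = 3.52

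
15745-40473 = -24728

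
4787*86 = 411682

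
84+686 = 770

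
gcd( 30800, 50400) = 2800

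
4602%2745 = 1857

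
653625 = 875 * 747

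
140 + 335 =475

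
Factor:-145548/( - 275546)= 2^1 *3^2*13^1*443^( - 1 ) = 234/443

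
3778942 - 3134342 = 644600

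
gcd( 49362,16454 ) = 16454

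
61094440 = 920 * 66407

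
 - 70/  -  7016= 35/3508  =  0.01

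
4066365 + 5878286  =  9944651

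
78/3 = 26 = 26.00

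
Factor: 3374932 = 2^2*11^2*19^1*367^1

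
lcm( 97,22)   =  2134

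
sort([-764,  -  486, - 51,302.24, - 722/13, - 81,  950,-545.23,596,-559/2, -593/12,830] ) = [- 764,-545.23, - 486, - 559/2, - 81, -722/13,-51, - 593/12,302.24,596,830, 950 ]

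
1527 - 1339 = 188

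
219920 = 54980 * 4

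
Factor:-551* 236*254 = - 2^3*19^1*29^1*59^1*127^1 =-  33029144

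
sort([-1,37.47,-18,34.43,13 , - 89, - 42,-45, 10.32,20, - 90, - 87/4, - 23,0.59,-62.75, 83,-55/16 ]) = [ - 90,-89,  -  62.75,-45, -42,-23,-87/4, - 18 ,-55/16,  -  1,  0.59,  10.32 , 13, 20,34.43,37.47, 83 ]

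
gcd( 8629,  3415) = 1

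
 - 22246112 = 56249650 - 78495762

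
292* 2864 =836288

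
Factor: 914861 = 914861^1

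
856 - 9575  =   - 8719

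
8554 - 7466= 1088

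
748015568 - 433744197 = 314271371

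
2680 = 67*40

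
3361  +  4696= 8057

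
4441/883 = 4441/883 = 5.03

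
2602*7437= 19351074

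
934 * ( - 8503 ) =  - 7941802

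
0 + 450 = 450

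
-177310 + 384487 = 207177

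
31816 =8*3977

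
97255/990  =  98  +  47/198 = 98.24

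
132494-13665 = 118829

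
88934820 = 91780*969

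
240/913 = 240/913 = 0.26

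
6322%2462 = 1398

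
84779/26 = 84779/26 = 3260.73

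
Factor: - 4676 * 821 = -3838996 = -  2^2*7^1*167^1*821^1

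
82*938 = 76916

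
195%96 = 3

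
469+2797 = 3266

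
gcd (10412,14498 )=2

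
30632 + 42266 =72898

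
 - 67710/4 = - 16928 + 1/2=- 16927.50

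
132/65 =2 + 2/65 = 2.03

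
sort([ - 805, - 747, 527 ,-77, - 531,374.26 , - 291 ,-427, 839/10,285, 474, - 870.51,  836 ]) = [ - 870.51, - 805,- 747, - 531 ,  -  427, - 291 , - 77,839/10, 285, 374.26,474,527, 836 ]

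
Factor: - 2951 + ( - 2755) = - 5706 = - 2^1 * 3^2*317^1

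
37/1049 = 37/1049 = 0.04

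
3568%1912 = 1656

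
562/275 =562/275 = 2.04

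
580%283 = 14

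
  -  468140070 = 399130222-867270292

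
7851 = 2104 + 5747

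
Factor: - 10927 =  - 7^2*223^1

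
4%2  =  0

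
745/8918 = 745/8918 =0.08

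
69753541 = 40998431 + 28755110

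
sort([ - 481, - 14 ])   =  [ - 481, - 14 ] 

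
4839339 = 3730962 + 1108377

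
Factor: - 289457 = -7^1*41351^1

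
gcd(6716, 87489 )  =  1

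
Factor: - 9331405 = - 5^1*1866281^1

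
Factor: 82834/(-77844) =  -  2^( - 1 )*3^( - 1) * 13^(  -  1 )*83^1 =- 83/78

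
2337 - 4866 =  - 2529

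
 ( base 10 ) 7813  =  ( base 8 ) 17205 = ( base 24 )DDD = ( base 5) 222223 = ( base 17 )1A0A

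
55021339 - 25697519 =29323820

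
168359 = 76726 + 91633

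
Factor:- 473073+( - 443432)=  -  5^1 * 183301^1=-  916505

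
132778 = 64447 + 68331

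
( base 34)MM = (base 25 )15K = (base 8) 1402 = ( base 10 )770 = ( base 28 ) RE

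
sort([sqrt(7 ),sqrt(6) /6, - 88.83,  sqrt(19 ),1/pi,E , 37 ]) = [ - 88.83,1/pi, sqrt(6 )/6, sqrt (7),E,sqrt(19),37 ] 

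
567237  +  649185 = 1216422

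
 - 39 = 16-55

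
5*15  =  75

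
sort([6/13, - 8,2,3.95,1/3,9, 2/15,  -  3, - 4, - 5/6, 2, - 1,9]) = [ - 8,-4, - 3,-1,-5/6,2/15 , 1/3, 6/13,2, 2,3.95, 9, 9 ] 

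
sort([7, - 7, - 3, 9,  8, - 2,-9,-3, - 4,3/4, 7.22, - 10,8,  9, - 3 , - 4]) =[ - 10, - 9, - 7,-4, - 4, - 3,-3, - 3,-2, 3/4, 7, 7.22,8,8, 9,9 ] 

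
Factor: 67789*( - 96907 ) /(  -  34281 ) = 3^ ( - 2)*13^ ( - 1)*293^( - 1 )*67789^1*96907^1 = 6569228623/34281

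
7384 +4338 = 11722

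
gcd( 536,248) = 8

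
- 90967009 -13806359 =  - 104773368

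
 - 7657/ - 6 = 1276+1/6 =1276.17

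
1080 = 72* 15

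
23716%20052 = 3664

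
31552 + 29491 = 61043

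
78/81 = 26/27=0.96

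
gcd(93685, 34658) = 1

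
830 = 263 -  - 567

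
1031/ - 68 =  - 1031/68 = - 15.16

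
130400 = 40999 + 89401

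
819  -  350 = 469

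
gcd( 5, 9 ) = 1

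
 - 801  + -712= - 1513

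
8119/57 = 142 + 25/57= 142.44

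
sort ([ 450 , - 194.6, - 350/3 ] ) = [ - 194.6, - 350/3, 450] 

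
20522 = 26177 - 5655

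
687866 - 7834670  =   - 7146804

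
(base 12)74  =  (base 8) 130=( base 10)88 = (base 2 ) 1011000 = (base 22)40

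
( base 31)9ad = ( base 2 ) 10001100001100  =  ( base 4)2030030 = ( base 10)8972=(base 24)FDK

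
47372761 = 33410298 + 13962463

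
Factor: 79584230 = 2^1*5^1*11^1 *723493^1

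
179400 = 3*59800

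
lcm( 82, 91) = 7462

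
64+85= 149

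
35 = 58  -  23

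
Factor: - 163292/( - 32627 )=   2^2 * 7^ (-1)*59^ (-1) * 79^( - 1 )*40823^1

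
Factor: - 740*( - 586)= 2^3* 5^1*37^1*293^1 = 433640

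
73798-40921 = 32877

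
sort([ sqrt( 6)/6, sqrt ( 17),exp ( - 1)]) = [ exp( - 1),  sqrt( 6)/6, sqrt( 17)]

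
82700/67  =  82700/67 = 1234.33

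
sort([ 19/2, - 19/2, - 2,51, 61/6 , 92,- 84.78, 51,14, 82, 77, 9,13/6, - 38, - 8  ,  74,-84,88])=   [-84.78, - 84,  -  38,-19/2, - 8,-2,13/6,9,19/2,61/6,14, 51,51, 74,77,82 , 88,92]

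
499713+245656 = 745369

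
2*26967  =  53934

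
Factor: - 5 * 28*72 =- 2^5*3^2*5^1 * 7^1 = - 10080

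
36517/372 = 98+61/372 = 98.16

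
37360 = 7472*5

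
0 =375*0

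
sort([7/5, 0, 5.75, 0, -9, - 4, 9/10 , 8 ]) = [ - 9, - 4 , 0, 0 , 9/10, 7/5, 5.75, 8 ]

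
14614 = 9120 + 5494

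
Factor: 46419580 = 2^2*5^1*2320979^1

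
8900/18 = 4450/9 =494.44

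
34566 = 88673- 54107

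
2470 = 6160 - 3690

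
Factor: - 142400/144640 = -445/452 = - 2^( - 2) *5^1*89^1  *  113^(-1 ) 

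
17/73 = 17/73 = 0.23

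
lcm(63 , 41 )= 2583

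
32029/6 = 32029/6 = 5338.17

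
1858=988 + 870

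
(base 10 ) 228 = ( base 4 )3210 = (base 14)124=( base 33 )6U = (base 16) E4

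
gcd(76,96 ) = 4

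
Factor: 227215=5^1*29^1 * 1567^1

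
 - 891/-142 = 891/142 = 6.27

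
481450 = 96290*5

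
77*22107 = 1702239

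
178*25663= 4568014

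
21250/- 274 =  - 10625/137 = - 77.55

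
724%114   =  40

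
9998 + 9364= 19362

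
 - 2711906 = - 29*93514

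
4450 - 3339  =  1111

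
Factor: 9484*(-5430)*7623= -392570168760 = - 2^3*3^3*5^1 * 7^1*11^2 * 181^1 * 2371^1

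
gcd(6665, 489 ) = 1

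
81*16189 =1311309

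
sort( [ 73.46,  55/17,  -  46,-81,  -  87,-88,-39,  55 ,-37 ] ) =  [  -  88, - 87,-81,-46, - 39, - 37, 55/17, 55, 73.46]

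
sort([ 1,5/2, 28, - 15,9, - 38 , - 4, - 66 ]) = [-66,-38,-15, - 4, 1,  5/2, 9, 28] 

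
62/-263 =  - 1 + 201/263 = -  0.24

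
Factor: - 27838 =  - 2^1*31^1*449^1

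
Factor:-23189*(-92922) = 2^1*3^1 * 17^1*911^1*23189^1  =  2154768258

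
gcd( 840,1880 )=40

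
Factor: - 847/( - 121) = 7 = 7^1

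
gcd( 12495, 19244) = 17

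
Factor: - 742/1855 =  - 2/5 = - 2^1 * 5^( -1 )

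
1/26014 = 1/26014 = 0.00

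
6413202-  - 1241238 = 7654440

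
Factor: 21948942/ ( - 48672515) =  - 2^1 * 3^1*5^( - 1) * 3658157^1*9734503^( - 1)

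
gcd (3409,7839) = 1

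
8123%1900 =523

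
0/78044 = 0 = 0.00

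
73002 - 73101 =-99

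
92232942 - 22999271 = 69233671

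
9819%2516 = 2271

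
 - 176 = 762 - 938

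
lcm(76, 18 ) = 684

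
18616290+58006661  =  76622951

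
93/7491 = 31/2497 = 0.01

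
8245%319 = 270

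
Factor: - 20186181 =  - 3^2*61^1*83^1*443^1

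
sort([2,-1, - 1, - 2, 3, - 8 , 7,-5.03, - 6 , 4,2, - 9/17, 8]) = [ - 8, - 6, - 5.03,-2, - 1,- 1, - 9/17, 2,  2, 3, 4, 7,8 ] 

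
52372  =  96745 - 44373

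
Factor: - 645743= - 7^1*29^1*3181^1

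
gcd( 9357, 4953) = 3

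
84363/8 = 10545 + 3/8 = 10545.38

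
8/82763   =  8/82763 = 0.00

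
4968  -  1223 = 3745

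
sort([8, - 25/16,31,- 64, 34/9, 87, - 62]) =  [-64, - 62,-25/16, 34/9,8, 31 , 87]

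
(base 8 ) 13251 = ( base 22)BLF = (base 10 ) 5801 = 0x16A9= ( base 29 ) 6Q1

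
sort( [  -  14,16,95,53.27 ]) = [  -  14, 16,53.27, 95 ] 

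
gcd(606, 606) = 606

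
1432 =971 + 461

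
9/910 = 9/910 =0.01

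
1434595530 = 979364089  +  455231441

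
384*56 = 21504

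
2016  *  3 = 6048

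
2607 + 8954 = 11561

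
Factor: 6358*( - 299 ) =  - 2^1*11^1*13^1*17^2*23^1 = - 1901042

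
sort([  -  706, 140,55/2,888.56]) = [-706,  55/2 , 140 , 888.56 ] 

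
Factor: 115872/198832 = 2^1* 3^1*17^( - 1 )*43^( - 1)*71^1 = 426/731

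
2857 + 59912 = 62769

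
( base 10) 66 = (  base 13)51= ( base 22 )30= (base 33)20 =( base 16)42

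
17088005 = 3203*5335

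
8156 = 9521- 1365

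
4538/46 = 98 + 15/23= 98.65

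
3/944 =3/944 = 0.00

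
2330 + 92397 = 94727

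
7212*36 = 259632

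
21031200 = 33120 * 635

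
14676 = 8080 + 6596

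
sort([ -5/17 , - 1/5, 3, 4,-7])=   [ - 7,-5/17,  -  1/5, 3, 4 ] 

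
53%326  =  53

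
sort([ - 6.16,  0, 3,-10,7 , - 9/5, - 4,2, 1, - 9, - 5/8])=[-10, - 9 , - 6.16, - 4, - 9/5, - 5/8,0, 1, 2, 3 , 7 ]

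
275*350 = 96250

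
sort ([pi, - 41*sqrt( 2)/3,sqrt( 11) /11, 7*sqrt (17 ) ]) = [ - 41*sqrt(2) /3, sqrt( 11 ) /11,pi, 7*sqrt( 17)] 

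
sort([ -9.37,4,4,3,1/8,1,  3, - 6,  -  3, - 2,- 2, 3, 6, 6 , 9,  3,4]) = [-9.37,  -  6, - 3 ,  -  2,- 2 , 1/8, 1, 3,3, 3, 3,4, 4, 4, 6, 6, 9]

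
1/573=1/573 = 0.00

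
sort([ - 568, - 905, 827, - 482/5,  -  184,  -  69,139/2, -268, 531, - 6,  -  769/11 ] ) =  [ - 905,-568,-268, - 184, - 482/5,-769/11, - 69, -6,139/2 , 531,827] 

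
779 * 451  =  351329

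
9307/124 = 9307/124 = 75.06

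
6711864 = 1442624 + 5269240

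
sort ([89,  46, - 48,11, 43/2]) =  [ - 48,  11, 43/2, 46, 89]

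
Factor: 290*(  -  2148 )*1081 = -673376520 =- 2^3*3^1*5^1*23^1*29^1 * 47^1*179^1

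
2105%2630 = 2105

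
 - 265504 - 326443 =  - 591947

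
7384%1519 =1308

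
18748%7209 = 4330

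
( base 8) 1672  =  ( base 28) 162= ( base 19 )2C4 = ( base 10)954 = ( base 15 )439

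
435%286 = 149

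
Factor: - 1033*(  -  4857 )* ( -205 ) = -3^1*5^1*41^1 *1033^1* 1619^1=- 1028542605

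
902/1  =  902 = 902.00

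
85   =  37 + 48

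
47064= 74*636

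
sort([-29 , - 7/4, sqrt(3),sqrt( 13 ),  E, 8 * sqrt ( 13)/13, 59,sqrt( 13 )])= [ - 29, - 7/4,sqrt (3),8*sqrt(13)/13,E,sqrt(13 ),sqrt(13),59 ] 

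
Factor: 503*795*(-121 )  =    -  3^1 * 5^1*11^2*53^1*503^1 = -48386085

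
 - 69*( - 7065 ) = 487485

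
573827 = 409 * 1403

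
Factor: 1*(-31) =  - 31 = - 31^1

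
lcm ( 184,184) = 184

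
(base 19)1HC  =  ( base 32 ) lo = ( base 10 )696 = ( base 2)1010111000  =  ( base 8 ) 1270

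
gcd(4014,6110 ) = 2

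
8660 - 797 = 7863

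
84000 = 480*175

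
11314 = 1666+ 9648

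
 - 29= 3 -32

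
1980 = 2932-952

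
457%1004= 457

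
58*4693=272194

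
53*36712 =1945736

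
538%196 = 146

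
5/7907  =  5/7907 = 0.00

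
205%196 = 9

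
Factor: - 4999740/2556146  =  -2^1*3^1*5^1*19^( - 1) * 23^1*137^( - 1)*491^ ( - 1 )*3623^1 = - 2499870/1278073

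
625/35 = 125/7 = 17.86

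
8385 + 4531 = 12916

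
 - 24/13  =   -24/13=- 1.85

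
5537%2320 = 897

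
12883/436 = 29  +  239/436 = 29.55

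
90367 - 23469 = 66898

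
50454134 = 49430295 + 1023839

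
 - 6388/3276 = -2+41/819 = - 1.95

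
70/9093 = 10/1299 = 0.01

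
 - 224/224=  - 1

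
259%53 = 47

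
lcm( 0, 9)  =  0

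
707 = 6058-5351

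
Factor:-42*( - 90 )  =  2^2*3^3*5^1*7^1  =  3780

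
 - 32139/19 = - 1692 + 9/19 = - 1691.53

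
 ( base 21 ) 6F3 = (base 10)2964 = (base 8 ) 5624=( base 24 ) 53C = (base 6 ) 21420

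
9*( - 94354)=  - 849186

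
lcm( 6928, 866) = 6928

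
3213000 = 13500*238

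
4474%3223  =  1251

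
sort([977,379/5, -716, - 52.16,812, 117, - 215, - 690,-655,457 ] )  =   [-716,-690, - 655, - 215,-52.16, 379/5,117,457,812, 977] 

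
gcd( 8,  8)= 8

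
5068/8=633 + 1/2 = 633.50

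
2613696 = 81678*32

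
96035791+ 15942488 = 111978279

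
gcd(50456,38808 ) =56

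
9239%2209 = 403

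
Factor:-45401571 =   -  3^2*5044619^1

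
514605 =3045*169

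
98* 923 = 90454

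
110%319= 110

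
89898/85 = 89898/85= 1057.62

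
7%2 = 1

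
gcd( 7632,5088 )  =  2544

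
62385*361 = 22520985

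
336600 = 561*600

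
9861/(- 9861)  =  -1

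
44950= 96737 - 51787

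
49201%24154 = 893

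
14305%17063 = 14305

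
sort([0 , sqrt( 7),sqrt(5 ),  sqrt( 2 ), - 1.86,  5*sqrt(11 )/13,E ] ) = [ - 1.86,0, 5*sqrt(11) /13, sqrt(2 ),sqrt(5 ), sqrt(7 ),E ]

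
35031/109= 321  +  42/109   =  321.39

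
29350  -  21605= 7745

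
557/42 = 557/42 = 13.26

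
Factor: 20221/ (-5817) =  -73/21 = -3^( - 1)*7^( - 1)*73^1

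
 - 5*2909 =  - 14545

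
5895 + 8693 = 14588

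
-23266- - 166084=142818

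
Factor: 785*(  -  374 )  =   - 293590  =  - 2^1 * 5^1*11^1*17^1*157^1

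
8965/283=8965/283 = 31.68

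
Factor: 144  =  2^4*3^2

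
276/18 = 15 + 1/3= 15.33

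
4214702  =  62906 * 67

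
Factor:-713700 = - 2^2*3^2*5^2*13^1 * 61^1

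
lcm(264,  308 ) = 1848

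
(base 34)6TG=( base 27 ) AO0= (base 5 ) 223223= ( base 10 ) 7938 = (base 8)17402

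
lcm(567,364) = 29484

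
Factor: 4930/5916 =2^ ( - 1 )*3^( - 1 ) * 5^1 =5/6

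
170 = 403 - 233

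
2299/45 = 2299/45= 51.09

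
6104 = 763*8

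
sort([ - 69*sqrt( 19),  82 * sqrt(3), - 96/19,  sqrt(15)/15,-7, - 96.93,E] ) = [ - 69*sqrt( 19 ), - 96.93,-7, - 96/19,sqrt( 15)/15, E, 82*sqrt( 3 ) ]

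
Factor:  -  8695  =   - 5^1*37^1 * 47^1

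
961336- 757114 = 204222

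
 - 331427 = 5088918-5420345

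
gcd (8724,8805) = 3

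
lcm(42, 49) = 294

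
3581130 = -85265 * ( - 42) 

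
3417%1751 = 1666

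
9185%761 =53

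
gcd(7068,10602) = 3534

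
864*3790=3274560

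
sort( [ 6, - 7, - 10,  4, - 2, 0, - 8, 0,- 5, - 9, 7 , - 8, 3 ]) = [ - 10, - 9, - 8, - 8, - 7, - 5, - 2 , 0,0, 3,  4, 6, 7 ] 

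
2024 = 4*506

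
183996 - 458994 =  - 274998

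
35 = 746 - 711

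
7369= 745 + 6624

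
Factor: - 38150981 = - 11^1*47^1*109^1 * 677^1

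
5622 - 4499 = 1123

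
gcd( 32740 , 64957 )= 1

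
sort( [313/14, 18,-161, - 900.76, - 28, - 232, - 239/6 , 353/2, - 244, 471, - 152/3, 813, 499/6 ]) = [ - 900.76, - 244,  -  232, - 161, - 152/3,-239/6, - 28, 18, 313/14,499/6,353/2  ,  471,813] 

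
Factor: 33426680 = 2^3*5^1*7^1 * 31^1 * 3851^1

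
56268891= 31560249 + 24708642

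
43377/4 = 10844+1/4 = 10844.25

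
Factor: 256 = 2^8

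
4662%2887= 1775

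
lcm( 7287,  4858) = 14574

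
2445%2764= 2445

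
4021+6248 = 10269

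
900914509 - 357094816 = 543819693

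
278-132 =146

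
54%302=54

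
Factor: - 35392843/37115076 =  - 313211/328452 = - 2^( - 2 )*3^( - 1 )*101^( - 1 )*271^( - 1)*313211^1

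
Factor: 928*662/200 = 76792/25 = 2^3*5^( - 2)*29^1*331^1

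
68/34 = 2 = 2.00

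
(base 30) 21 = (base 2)111101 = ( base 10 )61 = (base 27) 27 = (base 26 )29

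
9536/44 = 216 + 8/11 = 216.73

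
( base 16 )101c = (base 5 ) 112444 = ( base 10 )4124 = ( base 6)31032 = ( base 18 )CD2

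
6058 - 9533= -3475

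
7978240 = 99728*80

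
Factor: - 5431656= - 2^3*3^1*227^1*997^1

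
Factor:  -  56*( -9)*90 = 45360 = 2^4*3^4*5^1*7^1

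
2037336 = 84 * 24254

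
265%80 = 25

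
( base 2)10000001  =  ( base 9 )153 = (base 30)49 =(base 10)129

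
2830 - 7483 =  -4653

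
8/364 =2/91 = 0.02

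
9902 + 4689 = 14591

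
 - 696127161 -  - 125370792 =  - 570756369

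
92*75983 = 6990436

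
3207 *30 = 96210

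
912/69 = 13+5/23  =  13.22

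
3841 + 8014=11855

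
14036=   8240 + 5796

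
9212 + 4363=13575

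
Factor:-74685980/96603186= -37342990/48301593  =  - 2^1*3^( - 1 )*5^1*37^1*100927^1*16100531^( -1 ) 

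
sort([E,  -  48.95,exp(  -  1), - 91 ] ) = [ - 91, - 48.95, exp( - 1 ),E ]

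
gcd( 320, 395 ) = 5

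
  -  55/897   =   - 1 + 842/897 = - 0.06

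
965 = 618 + 347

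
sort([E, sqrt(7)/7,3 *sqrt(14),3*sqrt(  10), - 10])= [ -10, sqrt( 7)/7,E,3*sqrt ( 10), 3*sqrt (14 )]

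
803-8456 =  - 7653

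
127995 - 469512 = -341517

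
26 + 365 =391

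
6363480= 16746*380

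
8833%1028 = 609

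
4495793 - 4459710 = 36083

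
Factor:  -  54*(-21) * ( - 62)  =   - 2^2 * 3^4 * 7^1 *31^1 = - 70308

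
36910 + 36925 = 73835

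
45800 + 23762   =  69562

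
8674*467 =4050758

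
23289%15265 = 8024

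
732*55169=40383708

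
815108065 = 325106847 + 490001218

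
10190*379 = 3862010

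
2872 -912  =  1960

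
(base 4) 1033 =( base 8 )117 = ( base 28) 2n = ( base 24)37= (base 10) 79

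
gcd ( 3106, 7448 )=2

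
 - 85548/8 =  -10694+1/2 = -  10693.50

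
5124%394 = 2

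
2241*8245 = 18477045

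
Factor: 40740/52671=140/181 = 2^2* 5^1*7^1*181^( - 1 )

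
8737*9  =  78633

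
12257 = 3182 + 9075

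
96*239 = 22944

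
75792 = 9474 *8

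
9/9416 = 9/9416 = 0.00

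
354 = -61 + 415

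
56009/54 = 56009/54 = 1037.20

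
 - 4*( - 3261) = 13044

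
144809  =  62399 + 82410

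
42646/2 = 21323 =21323.00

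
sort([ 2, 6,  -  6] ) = [ -6,  2,6 ] 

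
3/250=3/250=0.01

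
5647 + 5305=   10952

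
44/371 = 44/371  =  0.12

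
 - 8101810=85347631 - 93449441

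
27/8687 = 27/8687 = 0.00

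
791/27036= 791/27036 = 0.03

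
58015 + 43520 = 101535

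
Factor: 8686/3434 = 43/17 = 17^( - 1 ) * 43^1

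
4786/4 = 1196 + 1/2 = 1196.50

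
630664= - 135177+765841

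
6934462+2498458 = 9432920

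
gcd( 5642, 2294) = 62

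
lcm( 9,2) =18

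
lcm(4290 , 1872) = 102960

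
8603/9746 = 8603/9746= 0.88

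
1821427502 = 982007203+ 839420299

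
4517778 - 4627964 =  - 110186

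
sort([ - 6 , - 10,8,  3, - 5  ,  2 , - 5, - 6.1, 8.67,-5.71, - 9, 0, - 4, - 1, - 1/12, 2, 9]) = [ - 10, - 9, - 6.1 , - 6, - 5.71, - 5  , - 5, - 4, - 1, - 1/12, 0, 2,2,3,8, 8.67, 9]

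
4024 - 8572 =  - 4548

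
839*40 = 33560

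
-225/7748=-225/7748 = - 0.03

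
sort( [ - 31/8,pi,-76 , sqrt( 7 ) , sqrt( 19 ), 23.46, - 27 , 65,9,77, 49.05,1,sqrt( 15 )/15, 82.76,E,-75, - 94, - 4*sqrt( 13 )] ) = [ -94 , - 76, - 75, - 27, - 4*sqrt( 13), - 31/8,sqrt( 15) /15 , 1 , sqrt(7), E,pi,sqrt( 19), 9,23.46,49.05,65, 77,82.76]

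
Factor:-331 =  -331^1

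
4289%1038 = 137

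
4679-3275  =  1404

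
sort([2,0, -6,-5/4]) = [ - 6,  -  5/4,0, 2 ]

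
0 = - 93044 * 0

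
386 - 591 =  - 205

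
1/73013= 1/73013 =0.00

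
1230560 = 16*76910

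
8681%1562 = 871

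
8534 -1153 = 7381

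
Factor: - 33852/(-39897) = 28/33=2^2*3^ ( - 1 )*7^1*11^(-1) 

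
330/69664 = 165/34832 = 0.00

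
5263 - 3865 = 1398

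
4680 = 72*65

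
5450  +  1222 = 6672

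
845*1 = 845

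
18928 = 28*676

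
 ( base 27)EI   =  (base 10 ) 396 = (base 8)614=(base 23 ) h5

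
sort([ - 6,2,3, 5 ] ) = [-6, 2, 3,  5]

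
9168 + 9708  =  18876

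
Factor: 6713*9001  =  60423713 = 7^2*137^1*9001^1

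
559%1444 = 559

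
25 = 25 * 1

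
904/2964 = 226/741 = 0.30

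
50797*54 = 2743038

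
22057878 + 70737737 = 92795615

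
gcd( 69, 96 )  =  3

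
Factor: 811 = 811^1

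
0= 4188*0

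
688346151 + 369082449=1057428600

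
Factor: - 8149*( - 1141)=9298009 = 7^1*29^1*163^1*281^1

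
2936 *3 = 8808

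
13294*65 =864110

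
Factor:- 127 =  - 127^1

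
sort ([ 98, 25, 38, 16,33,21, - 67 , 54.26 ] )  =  [ - 67, 16 , 21, 25, 33, 38,54.26,98] 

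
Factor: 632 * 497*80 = 2^7 * 5^1*7^1 * 71^1 * 79^1 = 25128320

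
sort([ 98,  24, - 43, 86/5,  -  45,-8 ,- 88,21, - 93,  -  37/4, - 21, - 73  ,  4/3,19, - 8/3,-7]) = [ - 93, - 88 , -73, - 45, - 43, - 21, - 37/4,- 8, - 7, - 8/3,4/3,86/5 , 19,21,24,98]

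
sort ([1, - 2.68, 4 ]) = [ - 2.68, 1, 4 ] 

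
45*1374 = 61830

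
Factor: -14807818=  - 2^1*7403909^1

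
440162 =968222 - 528060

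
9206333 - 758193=8448140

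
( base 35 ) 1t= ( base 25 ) 2e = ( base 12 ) 54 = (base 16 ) 40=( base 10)64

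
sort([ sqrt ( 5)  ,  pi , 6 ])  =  [ sqrt(5),pi,6 ] 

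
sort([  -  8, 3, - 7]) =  [ - 8 , - 7, 3]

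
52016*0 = 0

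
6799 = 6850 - 51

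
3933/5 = 3933/5 =786.60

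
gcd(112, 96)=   16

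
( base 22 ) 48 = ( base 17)5b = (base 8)140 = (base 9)116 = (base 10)96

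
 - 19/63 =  - 19/63 = - 0.30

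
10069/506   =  10069/506 = 19.90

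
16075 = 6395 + 9680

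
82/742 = 41/371 = 0.11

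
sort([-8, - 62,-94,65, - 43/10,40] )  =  [ - 94,-62, - 8, - 43/10, 40,65]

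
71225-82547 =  - 11322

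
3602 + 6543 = 10145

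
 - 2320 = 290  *( - 8 ) 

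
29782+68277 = 98059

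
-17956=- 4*4489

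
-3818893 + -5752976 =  - 9571869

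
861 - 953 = -92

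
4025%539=252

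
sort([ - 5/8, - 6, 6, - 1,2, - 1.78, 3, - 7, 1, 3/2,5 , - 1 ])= [ - 7, - 6, - 1.78,  -  1, - 1, - 5/8 , 1, 3/2, 2,3, 5,6 ] 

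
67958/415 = 67958/415 = 163.75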